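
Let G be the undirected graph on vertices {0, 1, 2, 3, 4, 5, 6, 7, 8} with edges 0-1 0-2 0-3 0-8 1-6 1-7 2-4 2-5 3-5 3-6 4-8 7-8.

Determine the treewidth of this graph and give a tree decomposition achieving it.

Treewidth 3.
One optimal decomposition is:
Bags: B1 = {2, 4, 7, 8}  B2 = {0, 2, 7, 8}  B3 = {0, 1, 2, 7}  B4 = {0, 1, 2, 5}  B5 = {0, 1, 3, 5}  B6 = {1, 3, 5, 6}
Tree: B1–B2, B2–B3, B3–B4, B4–B5, B5–B6

Every bag has size at most 4, so the width is 4 − 1 = 3 and tw(G) ≤ 3. For the lower bound: the 4 vertex sets {4,7,8}, {2}, {0}, {1,3,5,6} are disjoint, each induces a connected subgraph, and every pair is joined by at least one edge of G. Contracting each set to a single vertex therefore yields K_{4} as a minor, and since treewidth is minor-monotone, tw(G) ≥ tw(K_{4}) = 3. Hence tw(G) = 3 exactly.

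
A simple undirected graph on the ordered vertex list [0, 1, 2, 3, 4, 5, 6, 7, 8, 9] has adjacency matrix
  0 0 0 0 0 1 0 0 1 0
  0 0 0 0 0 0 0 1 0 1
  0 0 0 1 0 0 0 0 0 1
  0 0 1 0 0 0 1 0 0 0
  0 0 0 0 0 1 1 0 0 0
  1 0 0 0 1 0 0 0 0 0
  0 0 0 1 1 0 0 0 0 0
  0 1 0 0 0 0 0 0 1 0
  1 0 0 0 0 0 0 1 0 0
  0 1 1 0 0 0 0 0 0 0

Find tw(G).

2

A width-2 tree decomposition is:
Bags: B1 = {1, 7, 8}  B2 = {1, 8, 9}  B3 = {2, 8, 9}  B4 = {2, 3, 8}  B5 = {3, 6, 8}  B6 = {4, 6, 8}  B7 = {4, 5, 8}  B8 = {0, 5, 8}
Tree: B1–B2, B2–B3, B3–B4, B4–B5, B5–B6, B6–B7, B7–B8
Every bag has size at most 3, so the width is 3 − 1 = 2 and tw(G) ≤ 2. The edges 8–7–1–9–2–3–6–4–5–0–8 form a cycle, so G is not a tree and its treewidth is at least 2. Hence tw(G) = 2 exactly.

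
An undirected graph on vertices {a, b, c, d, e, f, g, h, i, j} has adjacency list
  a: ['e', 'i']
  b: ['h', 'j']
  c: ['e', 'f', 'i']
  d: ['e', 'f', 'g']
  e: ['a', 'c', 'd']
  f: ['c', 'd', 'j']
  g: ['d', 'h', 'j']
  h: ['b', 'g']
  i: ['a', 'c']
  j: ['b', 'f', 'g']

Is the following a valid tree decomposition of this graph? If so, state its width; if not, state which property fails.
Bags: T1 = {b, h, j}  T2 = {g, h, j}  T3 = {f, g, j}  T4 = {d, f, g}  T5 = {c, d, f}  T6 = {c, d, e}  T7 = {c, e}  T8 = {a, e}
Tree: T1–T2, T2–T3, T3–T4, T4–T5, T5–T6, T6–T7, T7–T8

No — vertex i appears in no bag.

A tree decomposition must satisfy three properties: every vertex lies in some bag; for every edge, both endpoints lie together in some bag; and for every vertex, the bags containing it form a connected subtree. Here vertex i appears in no bag, so the decomposition is invalid.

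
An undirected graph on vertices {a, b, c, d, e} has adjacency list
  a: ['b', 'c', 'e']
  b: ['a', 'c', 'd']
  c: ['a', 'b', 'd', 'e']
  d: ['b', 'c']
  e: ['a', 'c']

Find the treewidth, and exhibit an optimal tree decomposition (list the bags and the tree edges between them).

Every bag has size at most 3, so the width is 3 − 1 = 2 and tw(G) ≤ 2. Conversely, {b, c, d} is a clique of size 3, and the vertices of any clique must share a bag in every tree decomposition; so some bag has ≥ 3 vertices and tw(G) ≥ 2. Hence tw(G) = 2 exactly.

Treewidth 2.
Bags: B1 = {b, c, d}  B2 = {a, b, c}  B3 = {a, c, e}
Tree: B1–B2, B2–B3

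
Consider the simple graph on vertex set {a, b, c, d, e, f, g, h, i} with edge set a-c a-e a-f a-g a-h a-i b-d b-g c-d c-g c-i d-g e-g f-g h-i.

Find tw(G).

2

A width-2 tree decomposition is:
Bags: B1 = {a, c, g}  B2 = {c, d, g}  B3 = {a, e, g}  B4 = {a, c, i}  B5 = {a, f, g}  B6 = {a, h, i}  B7 = {b, d, g}
Tree: B1–B2, B1–B3, B1–B4, B3–B5, B4–B6, B2–B7
Every bag has size at most 3, so the width is 3 − 1 = 2 and tw(G) ≤ 2. On the other hand G contains the 3-clique {c, d, g}. A clique must lie in a single bag of any decomposition, so no decomposition can have width below 2. Combining the bounds, tw(G) = 2.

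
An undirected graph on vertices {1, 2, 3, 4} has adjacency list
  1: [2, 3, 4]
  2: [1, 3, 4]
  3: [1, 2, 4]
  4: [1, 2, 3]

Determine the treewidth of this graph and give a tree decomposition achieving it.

With just one bag of size 4, the width is 4 − 1 = 3, so tw(G) ≤ 3. Conversely, {1, 2, 3, 4} is a clique of size 4, and the vertices of any clique must share a bag in every tree decomposition; so some bag has ≥ 4 vertices and tw(G) ≥ 3. Combining the bounds, tw(G) = 3.

Treewidth 3.
Bags: B1 = {1, 2, 3, 4}
Tree: (single bag)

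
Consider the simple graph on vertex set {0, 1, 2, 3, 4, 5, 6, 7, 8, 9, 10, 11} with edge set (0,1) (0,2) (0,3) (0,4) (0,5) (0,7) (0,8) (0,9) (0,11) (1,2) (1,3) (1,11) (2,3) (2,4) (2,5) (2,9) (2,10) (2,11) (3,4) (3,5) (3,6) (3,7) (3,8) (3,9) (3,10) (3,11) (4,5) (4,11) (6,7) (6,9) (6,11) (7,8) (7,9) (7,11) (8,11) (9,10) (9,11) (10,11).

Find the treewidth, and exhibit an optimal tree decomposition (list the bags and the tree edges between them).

Treewidth 4.
One such decomposition:
Bags: B1 = {0, 2, 3, 9, 11}  B2 = {2, 3, 9, 10, 11}  B3 = {0, 3, 7, 9, 11}  B4 = {0, 2, 3, 4, 11}  B5 = {0, 2, 3, 4, 5}  B6 = {0, 3, 7, 8, 11}  B7 = {0, 1, 2, 3, 11}  B8 = {3, 6, 7, 9, 11}
Tree: B1–B2, B1–B3, B1–B4, B4–B5, B3–B6, B1–B7, B3–B8

Every bag has size at most 5, so the width is 5 − 1 = 4 and tw(G) ≤ 4. For the lower bound, the 5 vertices {0, 3, 7, 8, 11} are pairwise adjacent, and any tree decomposition puts a clique entirely inside one bag — forcing width ≥ 4. The upper and lower bounds meet at 4, so that is the treewidth.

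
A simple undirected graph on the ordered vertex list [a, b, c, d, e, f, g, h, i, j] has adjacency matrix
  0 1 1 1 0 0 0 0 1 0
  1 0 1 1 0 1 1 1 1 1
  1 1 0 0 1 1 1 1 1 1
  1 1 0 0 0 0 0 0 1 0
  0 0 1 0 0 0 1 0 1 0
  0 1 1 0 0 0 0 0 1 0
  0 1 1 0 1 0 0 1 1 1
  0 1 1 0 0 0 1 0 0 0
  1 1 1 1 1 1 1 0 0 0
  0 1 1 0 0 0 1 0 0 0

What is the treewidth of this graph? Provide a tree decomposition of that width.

Treewidth 3.
Bags: B1 = {b, c, g, h}  B2 = {b, c, g, j}  B3 = {b, c, g, i}  B4 = {a, b, c, i}  B5 = {a, b, d, i}  B6 = {b, c, f, i}  B7 = {c, e, g, i}
Tree: B1–B2, B1–B3, B3–B4, B4–B5, B3–B6, B3–B7

Every bag has size at most 4, so the width is 4 − 1 = 3 and tw(G) ≤ 3. On the other hand G contains the 4-clique {c, e, g, i}. A clique must lie in a single bag of any decomposition, so no decomposition can have width below 3. Hence tw(G) = 3 exactly.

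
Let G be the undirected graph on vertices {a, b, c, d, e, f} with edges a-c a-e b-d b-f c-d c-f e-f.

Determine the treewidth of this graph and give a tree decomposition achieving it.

Each bag holds 3 vertices, so the decomposition has width 2, which upper-bounds the treewidth. The edges b–d–c–f–b form a cycle, so G is not a tree and its treewidth is at least 2. The upper and lower bounds meet at 2, so that is the treewidth.

Treewidth 2.
One such decomposition:
Bags: B1 = {b, d, f}  B2 = {c, d, f}  B3 = {c, e, f}  B4 = {a, c, e}
Tree: B1–B2, B2–B3, B3–B4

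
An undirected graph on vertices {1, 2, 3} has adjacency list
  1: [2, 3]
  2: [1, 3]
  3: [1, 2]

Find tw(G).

A width-2 tree decomposition is:
Bags: B1 = {1, 2, 3}
Tree: (single bag)
A single bag containing all 3 vertices is trivially a valid decomposition of width 2. Conversely, {1, 2, 3} is a clique of size 3, and the vertices of any clique must share a bag in every tree decomposition; so some bag has ≥ 3 vertices and tw(G) ≥ 2. Combining the bounds, tw(G) = 2.

2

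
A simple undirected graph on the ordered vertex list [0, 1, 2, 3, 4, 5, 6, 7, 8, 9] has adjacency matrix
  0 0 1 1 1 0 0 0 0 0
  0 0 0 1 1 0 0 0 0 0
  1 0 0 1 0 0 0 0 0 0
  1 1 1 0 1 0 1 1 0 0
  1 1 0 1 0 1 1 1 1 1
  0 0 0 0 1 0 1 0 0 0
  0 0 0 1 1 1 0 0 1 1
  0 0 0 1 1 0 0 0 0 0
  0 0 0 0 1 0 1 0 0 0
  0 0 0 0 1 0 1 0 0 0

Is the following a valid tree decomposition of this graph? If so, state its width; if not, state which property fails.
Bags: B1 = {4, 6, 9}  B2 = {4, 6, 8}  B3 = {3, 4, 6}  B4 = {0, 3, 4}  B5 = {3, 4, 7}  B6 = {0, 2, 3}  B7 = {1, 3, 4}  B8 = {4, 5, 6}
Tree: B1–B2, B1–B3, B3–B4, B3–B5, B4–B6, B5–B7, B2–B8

Yes; width 2.

Vertex coverage: the bags together contain {0, 1, 2, 3, 4, 5, 6, 7, 8, 9}, the full vertex set. Edge coverage: each edge of G has both endpoints in at least one bag. Running intersection: for every vertex, the bags containing it form a connected subtree. All three properties hold, so this is a valid tree decomposition of width max|bag| − 1 = 2, and hence tw(G) ≤ 2.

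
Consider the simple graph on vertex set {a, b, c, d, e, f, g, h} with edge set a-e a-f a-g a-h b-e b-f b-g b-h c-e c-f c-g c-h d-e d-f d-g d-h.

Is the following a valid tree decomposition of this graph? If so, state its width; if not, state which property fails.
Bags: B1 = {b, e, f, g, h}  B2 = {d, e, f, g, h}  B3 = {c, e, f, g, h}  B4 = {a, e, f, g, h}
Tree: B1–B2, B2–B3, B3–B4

Yes; width 4.

Every vertex of G appears in some bag (union = {a, b, c, d, e, f, g, h}); every edge is covered by a bag; and for each vertex v the set of bags containing v is connected in the bag tree. The decomposition is therefore valid. The largest bag has 5 vertices, so the width is 4.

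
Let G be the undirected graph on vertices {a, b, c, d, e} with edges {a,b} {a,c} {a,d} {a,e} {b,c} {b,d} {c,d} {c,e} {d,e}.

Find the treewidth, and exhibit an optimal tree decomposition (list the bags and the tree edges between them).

The largest bag has 4 vertices, giving width 3; this decomposition certifies tw(G) ≤ 3. On the other hand G contains the 4-clique {a, c, d, e}. A clique must lie in a single bag of any decomposition, so no decomposition can have width below 3. The upper and lower bounds meet at 3, so that is the treewidth.

Treewidth 3.
One such decomposition:
Bags: B1 = {a, c, d, e}  B2 = {a, b, c, d}
Tree: B1–B2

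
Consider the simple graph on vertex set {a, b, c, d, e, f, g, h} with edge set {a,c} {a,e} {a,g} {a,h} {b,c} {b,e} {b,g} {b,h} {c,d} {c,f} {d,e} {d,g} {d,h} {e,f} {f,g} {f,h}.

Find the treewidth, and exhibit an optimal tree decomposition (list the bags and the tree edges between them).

Treewidth 4.
Bags: B1 = {a, c, e, g, h}  B2 = {b, c, e, g, h}  B3 = {c, e, f, g, h}  B4 = {c, d, e, g, h}
Tree: B1–B2, B2–B3, B3–B4

Each bag holds 5 vertices, so the decomposition has width 4, which upper-bounds the treewidth. For the lower bound: the 5 vertex sets {a,e}, {b,c}, {f,g}, {h}, {d} are disjoint, each induces a connected subgraph, and every pair is joined by at least one edge of G. Contracting each set to a single vertex therefore yields K_{5} as a minor, and since treewidth is minor-monotone, tw(G) ≥ tw(K_{5}) = 4. Hence tw(G) = 4 exactly.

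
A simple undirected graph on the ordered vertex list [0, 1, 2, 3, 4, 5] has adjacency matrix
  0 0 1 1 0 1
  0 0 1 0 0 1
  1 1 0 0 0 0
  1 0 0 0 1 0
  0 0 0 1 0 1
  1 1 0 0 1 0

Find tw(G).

2

A width-2 tree decomposition is:
Bags: B1 = {0, 1, 2}  B2 = {0, 1, 5}  B3 = {0, 3, 5}  B4 = {3, 4, 5}
Tree: B1–B2, B2–B3, B3–B4
Each bag holds 3 vertices, so the decomposition has width 2, which upper-bounds the treewidth. Since 2–1–5–0–2 is a cycle in G, G is not acyclic. Forests are exactly the graphs of treewidth ≤ 1, so tw(G) ≥ 2. The upper and lower bounds meet at 2, so that is the treewidth.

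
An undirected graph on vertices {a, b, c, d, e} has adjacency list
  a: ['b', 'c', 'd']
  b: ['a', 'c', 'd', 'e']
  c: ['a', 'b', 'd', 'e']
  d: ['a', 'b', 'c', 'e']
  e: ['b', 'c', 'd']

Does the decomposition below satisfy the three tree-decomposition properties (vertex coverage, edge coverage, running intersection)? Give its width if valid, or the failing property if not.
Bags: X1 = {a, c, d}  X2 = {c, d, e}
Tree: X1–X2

A tree decomposition must satisfy three properties: every vertex lies in some bag; for every edge, both endpoints lie together in some bag; and for every vertex, the bags containing it form a connected subtree. Here vertex b appears in no bag, so the decomposition is invalid.

No — vertex b appears in no bag.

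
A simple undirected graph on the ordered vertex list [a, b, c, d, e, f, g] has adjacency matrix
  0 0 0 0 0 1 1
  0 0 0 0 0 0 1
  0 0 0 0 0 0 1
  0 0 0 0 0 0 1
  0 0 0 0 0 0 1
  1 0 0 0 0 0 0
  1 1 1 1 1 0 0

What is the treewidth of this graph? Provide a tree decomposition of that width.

Treewidth 1.
One optimal decomposition is:
Bags: B1 = {e, g}  B2 = {a, g}  B3 = {d, g}  B4 = {a, f}  B5 = {b, g}  B6 = {c, g}
Tree: B1–B2, B2–B3, B2–B4, B1–B5, B1–B6

Each bag holds 2 vertices, so the decomposition has width 1, which upper-bounds the treewidth. G has an edge, so its treewidth is at least 1. Therefore the treewidth is 1.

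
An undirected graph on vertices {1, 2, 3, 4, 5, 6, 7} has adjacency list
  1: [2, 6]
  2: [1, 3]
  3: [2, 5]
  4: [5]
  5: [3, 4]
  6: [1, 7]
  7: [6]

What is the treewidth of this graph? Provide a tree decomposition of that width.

Treewidth 1.
Bags: B1 = {4, 5}  B2 = {3, 5}  B3 = {2, 3}  B4 = {1, 2}  B5 = {1, 6}  B6 = {6, 7}
Tree: B1–B2, B2–B3, B3–B4, B4–B5, B5–B6

Each bag holds 2 vertices, so the decomposition has width 1, which upper-bounds the treewidth. G has an edge, so its treewidth is at least 1. The upper and lower bounds meet at 1, so that is the treewidth.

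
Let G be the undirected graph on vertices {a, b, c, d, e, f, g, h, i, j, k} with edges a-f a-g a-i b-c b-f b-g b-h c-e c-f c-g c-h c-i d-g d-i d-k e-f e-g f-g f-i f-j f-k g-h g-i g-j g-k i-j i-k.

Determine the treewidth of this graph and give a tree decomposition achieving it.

Treewidth 3.
Bags: B1 = {b, c, f, g}  B2 = {c, f, g, i}  B3 = {f, g, i, j}  B4 = {a, f, g, i}  B5 = {f, g, i, k}  B6 = {c, e, f, g}  B7 = {d, g, i, k}  B8 = {b, c, g, h}
Tree: B1–B2, B2–B3, B2–B4, B4–B5, B1–B6, B5–B7, B1–B8

Each bag holds 4 vertices, so the decomposition has width 3, which upper-bounds the treewidth. For the lower bound, the 4 vertices {d, g, i, k} are pairwise adjacent, and any tree decomposition puts a clique entirely inside one bag — forcing width ≥ 3. Combining the bounds, tw(G) = 3.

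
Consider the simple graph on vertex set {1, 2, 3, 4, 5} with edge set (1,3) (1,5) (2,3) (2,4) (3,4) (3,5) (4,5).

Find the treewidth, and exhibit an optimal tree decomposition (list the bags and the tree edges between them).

Treewidth 2.
One such decomposition:
Bags: B1 = {3, 4, 5}  B2 = {2, 3, 4}  B3 = {1, 3, 5}
Tree: B1–B2, B1–B3

The largest bag has 3 vertices, giving width 2; this decomposition certifies tw(G) ≤ 2. On the other hand G contains the 3-clique {1, 3, 5}. A clique must lie in a single bag of any decomposition, so no decomposition can have width below 2. The upper and lower bounds meet at 2, so that is the treewidth.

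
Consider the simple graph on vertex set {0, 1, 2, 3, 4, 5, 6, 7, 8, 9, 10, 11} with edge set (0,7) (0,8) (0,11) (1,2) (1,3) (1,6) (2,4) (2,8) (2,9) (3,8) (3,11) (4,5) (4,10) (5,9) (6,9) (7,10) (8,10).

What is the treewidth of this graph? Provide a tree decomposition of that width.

Treewidth 3.
One optimal decomposition is:
Bags: B1 = {0, 3, 7, 11}  B2 = {0, 3, 7, 8}  B3 = {3, 7, 8, 10}  B4 = {1, 3, 8, 10}  B5 = {1, 2, 8, 10}  B6 = {1, 2, 4, 10}  B7 = {1, 2, 4, 6}  B8 = {2, 4, 6, 9}  B9 = {4, 5, 6, 9}
Tree: B1–B2, B2–B3, B3–B4, B4–B5, B5–B6, B6–B7, B7–B8, B8–B9

Each bag holds 4 vertices, so the decomposition has width 3, which upper-bounds the treewidth. For the lower bound: the 4 vertex sets {0,7,11}, {3}, {8}, {1,2,4,10} are disjoint, each induces a connected subgraph, and every pair is joined by at least one edge of G. Contracting each set to a single vertex therefore yields K_{4} as a minor, and since treewidth is minor-monotone, tw(G) ≥ tw(K_{4}) = 3. Therefore the treewidth is 3.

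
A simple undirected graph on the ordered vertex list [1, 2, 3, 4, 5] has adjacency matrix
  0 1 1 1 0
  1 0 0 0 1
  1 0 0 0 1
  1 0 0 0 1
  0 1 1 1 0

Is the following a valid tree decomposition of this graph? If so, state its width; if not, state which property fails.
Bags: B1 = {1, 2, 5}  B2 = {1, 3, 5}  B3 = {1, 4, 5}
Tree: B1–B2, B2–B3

Yes; width 2.

Checking the three conditions: (i) the bags cover all of {1, 2, 3, 4, 5}; (ii) for each edge, some bag contains both endpoints; (iii) the bags containing any fixed vertex form a subtree. All hold, so the decomposition is valid with width 3 − 1 = 2.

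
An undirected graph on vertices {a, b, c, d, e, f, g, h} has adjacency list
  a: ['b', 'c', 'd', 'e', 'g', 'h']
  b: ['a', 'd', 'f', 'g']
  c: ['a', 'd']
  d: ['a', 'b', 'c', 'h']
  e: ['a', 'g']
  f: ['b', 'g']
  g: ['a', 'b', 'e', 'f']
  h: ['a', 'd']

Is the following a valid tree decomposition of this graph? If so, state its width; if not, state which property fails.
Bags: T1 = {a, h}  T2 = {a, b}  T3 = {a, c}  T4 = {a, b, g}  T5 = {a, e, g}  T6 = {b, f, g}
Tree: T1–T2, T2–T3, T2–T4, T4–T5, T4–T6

A tree decomposition must satisfy three properties: every vertex lies in some bag; for every edge, both endpoints lie together in some bag; and for every vertex, the bags containing it form a connected subtree. Here vertex d appears in no bag, so the decomposition is invalid.

No — vertex d appears in no bag.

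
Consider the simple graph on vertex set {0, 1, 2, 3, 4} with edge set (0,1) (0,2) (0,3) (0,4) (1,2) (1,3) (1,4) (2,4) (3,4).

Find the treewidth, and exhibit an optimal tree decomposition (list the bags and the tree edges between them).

Treewidth 3.
One such decomposition:
Bags: B1 = {0, 1, 3, 4}  B2 = {0, 1, 2, 4}
Tree: B1–B2

Each bag holds 4 vertices, so the decomposition has width 3, which upper-bounds the treewidth. For the lower bound, the 4 vertices {0, 1, 2, 4} are pairwise adjacent, and any tree decomposition puts a clique entirely inside one bag — forcing width ≥ 3. Therefore the treewidth is 3.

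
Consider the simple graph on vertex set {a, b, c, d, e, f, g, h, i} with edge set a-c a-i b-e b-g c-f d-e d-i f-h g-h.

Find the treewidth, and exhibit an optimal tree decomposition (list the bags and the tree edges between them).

Every bag has size at most 3, so the width is 3 − 1 = 2 and tw(G) ≤ 2. The edges a–c–f–h–g–b–e–d–i–a form a cycle, so G is not a tree and its treewidth is at least 2. The upper and lower bounds meet at 2, so that is the treewidth.

Treewidth 2.
One such decomposition:
Bags: B1 = {a, c, f}  B2 = {a, f, h}  B3 = {a, g, h}  B4 = {a, b, g}  B5 = {a, b, e}  B6 = {a, d, e}  B7 = {a, d, i}
Tree: B1–B2, B2–B3, B3–B4, B4–B5, B5–B6, B6–B7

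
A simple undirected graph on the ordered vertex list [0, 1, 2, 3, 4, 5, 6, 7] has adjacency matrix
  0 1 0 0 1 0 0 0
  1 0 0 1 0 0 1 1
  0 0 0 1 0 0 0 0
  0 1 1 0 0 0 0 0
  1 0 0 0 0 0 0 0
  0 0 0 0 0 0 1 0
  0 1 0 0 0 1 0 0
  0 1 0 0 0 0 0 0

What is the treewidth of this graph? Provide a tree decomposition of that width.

Treewidth 1.
One such decomposition:
Bags: B1 = {0, 1}  B2 = {1, 6}  B3 = {5, 6}  B4 = {1, 7}  B5 = {0, 4}  B6 = {1, 3}  B7 = {2, 3}
Tree: B1–B2, B2–B3, B2–B4, B1–B5, B2–B6, B6–B7

The largest bag has 2 vertices, giving width 1; this decomposition certifies tw(G) ≤ 1. G has an edge, so its treewidth is at least 1. Hence tw(G) = 1 exactly.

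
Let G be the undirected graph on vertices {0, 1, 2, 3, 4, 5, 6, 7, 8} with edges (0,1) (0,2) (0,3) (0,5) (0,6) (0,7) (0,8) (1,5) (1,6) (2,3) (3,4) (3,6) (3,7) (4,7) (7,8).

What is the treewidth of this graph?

2

A width-2 tree decomposition is:
Bags: B1 = {0, 3, 7}  B2 = {3, 4, 7}  B3 = {0, 7, 8}  B4 = {0, 3, 6}  B5 = {0, 2, 3}  B6 = {0, 1, 6}  B7 = {0, 1, 5}
Tree: B1–B2, B1–B3, B1–B4, B4–B5, B4–B6, B6–B7
The largest bag has 3 vertices, giving width 2; this decomposition certifies tw(G) ≤ 2. Conversely, {0, 7, 8} is a clique of size 3, and the vertices of any clique must share a bag in every tree decomposition; so some bag has ≥ 3 vertices and tw(G) ≥ 2. Therefore the treewidth is 2.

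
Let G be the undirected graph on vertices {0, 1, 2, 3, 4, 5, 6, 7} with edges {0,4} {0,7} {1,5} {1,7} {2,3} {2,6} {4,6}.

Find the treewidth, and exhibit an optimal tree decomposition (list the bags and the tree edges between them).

The largest bag has 2 vertices, giving width 1; this decomposition certifies tw(G) ≤ 1. Any graph with an edge has treewidth ≥ 1, and G has the edge 3–2. Hence tw(G) = 1 exactly.

Treewidth 1.
One such decomposition:
Bags: B1 = {2, 3}  B2 = {2, 6}  B3 = {4, 6}  B4 = {0, 4}  B5 = {0, 7}  B6 = {1, 7}  B7 = {1, 5}
Tree: B1–B2, B2–B3, B3–B4, B4–B5, B5–B6, B6–B7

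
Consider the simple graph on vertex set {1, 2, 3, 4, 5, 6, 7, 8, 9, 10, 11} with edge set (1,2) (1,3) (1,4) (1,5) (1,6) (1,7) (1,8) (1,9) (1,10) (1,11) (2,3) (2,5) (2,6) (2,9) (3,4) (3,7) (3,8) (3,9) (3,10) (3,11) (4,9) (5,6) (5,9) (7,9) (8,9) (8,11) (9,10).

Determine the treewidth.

3

A width-3 tree decomposition is:
Bags: B1 = {1, 2, 3, 9}  B2 = {1, 2, 5, 9}  B3 = {1, 2, 5, 6}  B4 = {1, 3, 8, 9}  B5 = {1, 3, 9, 10}  B6 = {1, 3, 4, 9}  B7 = {1, 3, 7, 9}  B8 = {1, 3, 8, 11}
Tree: B1–B2, B2–B3, B1–B4, B4–B5, B1–B6, B1–B7, B4–B8
Every bag has size at most 4, so the width is 4 − 1 = 3 and tw(G) ≤ 3. For the lower bound, the 4 vertices {1, 2, 3, 9} are pairwise adjacent, and any tree decomposition puts a clique entirely inside one bag — forcing width ≥ 3. Hence tw(G) = 3 exactly.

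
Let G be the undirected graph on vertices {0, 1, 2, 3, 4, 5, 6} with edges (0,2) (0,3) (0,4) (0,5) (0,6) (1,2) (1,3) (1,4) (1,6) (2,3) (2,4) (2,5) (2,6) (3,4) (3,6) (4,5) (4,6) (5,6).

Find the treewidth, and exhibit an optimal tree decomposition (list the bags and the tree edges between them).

The largest bag has 5 vertices, giving width 4; this decomposition certifies tw(G) ≤ 4. For the lower bound, the 5 vertices {0, 2, 3, 4, 6} are pairwise adjacent, and any tree decomposition puts a clique entirely inside one bag — forcing width ≥ 4. The upper and lower bounds meet at 4, so that is the treewidth.

Treewidth 4.
One such decomposition:
Bags: B1 = {0, 2, 4, 5, 6}  B2 = {0, 2, 3, 4, 6}  B3 = {1, 2, 3, 4, 6}
Tree: B1–B2, B2–B3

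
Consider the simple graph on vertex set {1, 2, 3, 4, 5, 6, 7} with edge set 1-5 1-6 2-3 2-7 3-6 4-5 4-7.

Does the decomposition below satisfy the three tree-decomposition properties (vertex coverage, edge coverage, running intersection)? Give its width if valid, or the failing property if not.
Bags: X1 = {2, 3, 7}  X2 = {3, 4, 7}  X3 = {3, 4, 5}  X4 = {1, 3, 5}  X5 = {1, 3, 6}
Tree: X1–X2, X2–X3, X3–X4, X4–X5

Yes; width 2.

Every vertex of G appears in some bag (union = {1, 2, 3, 4, 5, 6, 7}); every edge is covered by a bag; and for each vertex v the set of bags containing v is connected in the bag tree. The decomposition is therefore valid. The largest bag has 3 vertices, so the width is 2.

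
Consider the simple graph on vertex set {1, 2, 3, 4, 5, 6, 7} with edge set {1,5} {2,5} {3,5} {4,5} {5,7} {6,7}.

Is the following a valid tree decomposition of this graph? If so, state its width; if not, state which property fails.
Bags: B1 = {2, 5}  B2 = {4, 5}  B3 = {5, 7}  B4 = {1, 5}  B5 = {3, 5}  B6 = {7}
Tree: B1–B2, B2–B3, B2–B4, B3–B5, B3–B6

No — vertex 6 appears in no bag.

A tree decomposition must satisfy three properties: every vertex lies in some bag; for every edge, both endpoints lie together in some bag; and for every vertex, the bags containing it form a connected subtree. Here vertex 6 appears in no bag, so the decomposition is invalid.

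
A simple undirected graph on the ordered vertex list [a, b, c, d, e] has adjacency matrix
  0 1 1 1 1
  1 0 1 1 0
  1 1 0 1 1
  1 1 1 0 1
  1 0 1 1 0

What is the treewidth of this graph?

A width-3 tree decomposition is:
Bags: B1 = {a, b, c, d}  B2 = {a, c, d, e}
Tree: B1–B2
The largest bag has 4 vertices, giving width 3; this decomposition certifies tw(G) ≤ 3. On the other hand G contains the 4-clique {a, c, d, e}. A clique must lie in a single bag of any decomposition, so no decomposition can have width below 3. Hence tw(G) = 3 exactly.

3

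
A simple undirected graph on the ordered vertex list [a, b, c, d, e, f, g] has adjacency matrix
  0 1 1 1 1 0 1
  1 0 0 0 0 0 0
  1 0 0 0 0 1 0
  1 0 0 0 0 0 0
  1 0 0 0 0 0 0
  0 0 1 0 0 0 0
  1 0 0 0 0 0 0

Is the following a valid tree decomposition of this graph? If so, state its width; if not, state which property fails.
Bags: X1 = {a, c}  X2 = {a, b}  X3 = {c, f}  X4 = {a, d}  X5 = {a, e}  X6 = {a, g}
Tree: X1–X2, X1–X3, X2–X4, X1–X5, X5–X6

Vertex coverage: the bags together contain {a, b, c, d, e, f, g}, the full vertex set. Edge coverage: each edge of G has both endpoints in at least one bag. Running intersection: for every vertex, the bags containing it form a connected subtree. All three properties hold, so this is a valid tree decomposition of width max|bag| − 1 = 1, and hence tw(G) ≤ 1.

Yes; width 1.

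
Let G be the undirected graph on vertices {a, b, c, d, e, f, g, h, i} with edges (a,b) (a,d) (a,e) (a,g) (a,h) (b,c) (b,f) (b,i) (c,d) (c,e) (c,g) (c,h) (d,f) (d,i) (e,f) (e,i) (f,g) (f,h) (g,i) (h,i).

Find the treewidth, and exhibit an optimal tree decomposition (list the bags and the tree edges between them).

Every bag has size at most 5, so the width is 5 − 1 = 4 and tw(G) ≤ 4. For the lower bound: the 5 vertex sets {c,e}, {a,d}, {g,i}, {f}, {b} are disjoint, each induces a connected subgraph, and every pair is joined by at least one edge of G. Contracting each set to a single vertex therefore yields K_{5} as a minor, and since treewidth is minor-monotone, tw(G) ≥ tw(K_{5}) = 4. Therefore the treewidth is 4.

Treewidth 4.
One optimal decomposition is:
Bags: B1 = {a, c, e, f, i}  B2 = {a, c, d, f, i}  B3 = {a, c, f, g, i}  B4 = {a, b, c, f, i}  B5 = {a, c, f, h, i}
Tree: B1–B2, B2–B3, B3–B4, B4–B5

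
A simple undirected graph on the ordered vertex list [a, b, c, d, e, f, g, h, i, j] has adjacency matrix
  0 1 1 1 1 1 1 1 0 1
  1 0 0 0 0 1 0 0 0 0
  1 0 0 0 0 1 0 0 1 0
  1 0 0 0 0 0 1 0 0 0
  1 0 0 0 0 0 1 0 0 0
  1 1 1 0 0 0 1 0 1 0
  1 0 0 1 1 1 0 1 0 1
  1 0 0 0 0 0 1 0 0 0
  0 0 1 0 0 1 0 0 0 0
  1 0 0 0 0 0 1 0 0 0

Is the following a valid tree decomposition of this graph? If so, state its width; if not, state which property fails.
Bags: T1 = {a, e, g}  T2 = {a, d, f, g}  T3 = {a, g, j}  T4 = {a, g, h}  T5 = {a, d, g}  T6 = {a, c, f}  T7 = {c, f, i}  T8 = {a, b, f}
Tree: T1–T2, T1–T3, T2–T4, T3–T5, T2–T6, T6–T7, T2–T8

A tree decomposition must satisfy three properties: every vertex lies in some bag; for every edge, both endpoints lie together in some bag; and for every vertex, the bags containing it form a connected subtree. Here bags containing vertex d are not connected in the tree, so the decomposition is invalid.

No — bags containing vertex d are not connected in the tree.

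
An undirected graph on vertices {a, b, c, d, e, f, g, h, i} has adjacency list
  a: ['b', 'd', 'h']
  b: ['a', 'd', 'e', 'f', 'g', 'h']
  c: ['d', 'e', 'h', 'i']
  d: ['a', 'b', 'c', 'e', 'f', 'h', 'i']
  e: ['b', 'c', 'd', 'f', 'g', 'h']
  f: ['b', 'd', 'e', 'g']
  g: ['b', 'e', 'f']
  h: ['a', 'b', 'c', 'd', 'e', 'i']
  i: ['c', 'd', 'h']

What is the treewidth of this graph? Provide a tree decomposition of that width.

Each bag holds 4 vertices, so the decomposition has width 3, which upper-bounds the treewidth. For the lower bound, the 4 vertices {c, d, e, h} are pairwise adjacent, and any tree decomposition puts a clique entirely inside one bag — forcing width ≥ 3. Therefore the treewidth is 3.

Treewidth 3.
Bags: B1 = {c, d, e, h}  B2 = {b, d, e, h}  B3 = {a, b, d, h}  B4 = {b, d, e, f}  B5 = {b, e, f, g}  B6 = {c, d, h, i}
Tree: B1–B2, B2–B3, B2–B4, B4–B5, B1–B6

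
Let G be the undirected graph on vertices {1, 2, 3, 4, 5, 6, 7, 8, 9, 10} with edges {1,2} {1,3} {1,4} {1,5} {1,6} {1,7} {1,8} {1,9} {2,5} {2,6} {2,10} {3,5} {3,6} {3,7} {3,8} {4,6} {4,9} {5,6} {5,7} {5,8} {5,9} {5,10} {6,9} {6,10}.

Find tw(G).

A width-3 tree decomposition is:
Bags: B1 = {2, 5, 6, 10}  B2 = {1, 2, 5, 6}  B3 = {1, 5, 6, 9}  B4 = {1, 3, 5, 6}  B5 = {1, 3, 5, 7}  B6 = {1, 4, 6, 9}  B7 = {1, 3, 5, 8}
Tree: B1–B2, B2–B3, B3–B4, B4–B5, B3–B6, B4–B7
Every bag has size at most 4, so the width is 4 − 1 = 3 and tw(G) ≤ 3. On the other hand G contains the 4-clique {1, 4, 6, 9}. A clique must lie in a single bag of any decomposition, so no decomposition can have width below 3. Combining the bounds, tw(G) = 3.

3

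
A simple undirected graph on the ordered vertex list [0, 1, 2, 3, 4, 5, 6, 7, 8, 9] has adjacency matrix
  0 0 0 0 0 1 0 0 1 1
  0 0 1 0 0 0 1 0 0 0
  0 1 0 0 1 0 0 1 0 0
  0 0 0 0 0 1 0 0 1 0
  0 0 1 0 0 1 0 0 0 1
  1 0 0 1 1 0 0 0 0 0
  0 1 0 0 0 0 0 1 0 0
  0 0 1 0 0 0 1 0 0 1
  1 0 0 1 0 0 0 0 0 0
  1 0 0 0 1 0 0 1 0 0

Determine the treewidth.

2

A width-2 tree decomposition is:
Bags: B1 = {1, 6, 7}  B2 = {1, 2, 7}  B3 = {2, 7, 9}  B4 = {2, 4, 9}  B5 = {0, 4, 9}  B6 = {0, 4, 5}  B7 = {0, 5, 8}  B8 = {3, 5, 8}
Tree: B1–B2, B2–B3, B3–B4, B4–B5, B5–B6, B6–B7, B7–B8
Each bag holds 3 vertices, so the decomposition has width 2, which upper-bounds the treewidth. For the lower bound, G contains the cycle 6–1–2–7–6, so G is not a forest; only forests have treewidth ≤ 1, hence tw(G) ≥ 2. Combining the bounds, tw(G) = 2.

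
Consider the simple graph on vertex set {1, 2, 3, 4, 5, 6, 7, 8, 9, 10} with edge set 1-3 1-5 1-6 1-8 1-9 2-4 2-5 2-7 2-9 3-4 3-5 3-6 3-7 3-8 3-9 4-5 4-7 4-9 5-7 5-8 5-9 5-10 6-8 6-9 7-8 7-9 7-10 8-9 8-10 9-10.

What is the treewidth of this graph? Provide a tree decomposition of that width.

Each bag holds 5 vertices, so the decomposition has width 4, which upper-bounds the treewidth. Conversely, {1, 3, 5, 8, 9} is a clique of size 5, and the vertices of any clique must share a bag in every tree decomposition; so some bag has ≥ 5 vertices and tw(G) ≥ 4. Therefore the treewidth is 4.

Treewidth 4.
One optimal decomposition is:
Bags: B1 = {5, 7, 8, 9, 10}  B2 = {3, 5, 7, 8, 9}  B3 = {1, 3, 5, 8, 9}  B4 = {3, 4, 5, 7, 9}  B5 = {1, 3, 6, 8, 9}  B6 = {2, 4, 5, 7, 9}
Tree: B1–B2, B2–B3, B2–B4, B3–B5, B4–B6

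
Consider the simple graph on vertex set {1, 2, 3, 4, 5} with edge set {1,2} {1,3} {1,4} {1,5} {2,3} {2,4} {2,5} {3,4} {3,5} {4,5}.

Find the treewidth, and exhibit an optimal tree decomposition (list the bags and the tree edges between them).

A single bag containing all 5 vertices is trivially a valid decomposition of width 4. Conversely, {1, 2, 3, 4, 5} is a clique of size 5, and the vertices of any clique must share a bag in every tree decomposition; so some bag has ≥ 5 vertices and tw(G) ≥ 4. Therefore the treewidth is 4.

Treewidth 4.
Bags: B1 = {1, 2, 3, 4, 5}
Tree: (single bag)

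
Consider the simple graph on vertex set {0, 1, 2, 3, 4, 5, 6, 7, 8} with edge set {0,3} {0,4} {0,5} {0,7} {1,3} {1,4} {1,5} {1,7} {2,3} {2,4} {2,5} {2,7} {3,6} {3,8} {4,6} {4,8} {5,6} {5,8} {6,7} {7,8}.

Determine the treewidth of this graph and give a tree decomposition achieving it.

Treewidth 4.
Bags: B1 = {2, 3, 4, 5, 7}  B2 = {0, 3, 4, 5, 7}  B3 = {3, 4, 5, 6, 7}  B4 = {1, 3, 4, 5, 7}  B5 = {3, 4, 5, 7, 8}
Tree: B1–B2, B2–B3, B3–B4, B4–B5

Every bag has size at most 5, so the width is 5 − 1 = 4 and tw(G) ≤ 4. For the lower bound: the 5 vertex sets {2,7}, {0,4}, {5,6}, {3}, {1} are disjoint, each induces a connected subgraph, and every pair is joined by at least one edge of G. Contracting each set to a single vertex therefore yields K_{5} as a minor, and since treewidth is minor-monotone, tw(G) ≥ tw(K_{5}) = 4. The upper and lower bounds meet at 4, so that is the treewidth.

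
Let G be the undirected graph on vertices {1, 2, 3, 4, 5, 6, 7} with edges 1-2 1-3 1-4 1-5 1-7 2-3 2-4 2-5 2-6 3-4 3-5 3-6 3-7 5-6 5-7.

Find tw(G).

3

A width-3 tree decomposition is:
Bags: B1 = {1, 2, 3, 4}  B2 = {1, 2, 3, 5}  B3 = {2, 3, 5, 6}  B4 = {1, 3, 5, 7}
Tree: B1–B2, B2–B3, B2–B4
Each bag holds 4 vertices, so the decomposition has width 3, which upper-bounds the treewidth. For the lower bound, the 4 vertices {1, 2, 3, 4} are pairwise adjacent, and any tree decomposition puts a clique entirely inside one bag — forcing width ≥ 3. Combining the bounds, tw(G) = 3.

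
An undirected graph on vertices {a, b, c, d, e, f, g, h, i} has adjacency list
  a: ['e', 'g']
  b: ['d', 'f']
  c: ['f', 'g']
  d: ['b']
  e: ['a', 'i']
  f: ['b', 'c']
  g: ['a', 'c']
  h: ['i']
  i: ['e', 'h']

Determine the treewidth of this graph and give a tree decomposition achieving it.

Treewidth 1.
One such decomposition:
Bags: B1 = {b, d}  B2 = {b, f}  B3 = {c, f}  B4 = {c, g}  B5 = {a, g}  B6 = {a, e}  B7 = {e, i}  B8 = {h, i}
Tree: B1–B2, B2–B3, B3–B4, B4–B5, B5–B6, B6–B7, B7–B8

The largest bag has 2 vertices, giving width 1; this decomposition certifies tw(G) ≤ 1. Any graph with an edge has treewidth ≥ 1, and G has the edge d–b. Therefore the treewidth is 1.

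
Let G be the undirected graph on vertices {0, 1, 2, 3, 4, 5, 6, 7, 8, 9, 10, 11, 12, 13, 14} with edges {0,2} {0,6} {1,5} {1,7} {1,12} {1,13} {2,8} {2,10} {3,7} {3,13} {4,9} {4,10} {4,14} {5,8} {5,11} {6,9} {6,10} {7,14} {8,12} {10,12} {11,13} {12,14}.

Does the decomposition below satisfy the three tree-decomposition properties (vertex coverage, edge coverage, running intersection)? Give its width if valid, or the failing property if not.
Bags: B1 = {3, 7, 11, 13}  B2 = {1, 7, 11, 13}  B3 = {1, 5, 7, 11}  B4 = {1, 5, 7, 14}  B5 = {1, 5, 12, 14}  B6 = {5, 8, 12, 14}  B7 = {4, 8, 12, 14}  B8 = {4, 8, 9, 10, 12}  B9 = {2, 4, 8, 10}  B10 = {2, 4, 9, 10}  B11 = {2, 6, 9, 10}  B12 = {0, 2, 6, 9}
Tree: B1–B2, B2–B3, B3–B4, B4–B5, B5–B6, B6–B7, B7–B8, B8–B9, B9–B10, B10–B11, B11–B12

No — bags containing vertex 9 are not connected in the tree.

A tree decomposition must satisfy three properties: every vertex lies in some bag; for every edge, both endpoints lie together in some bag; and for every vertex, the bags containing it form a connected subtree. Here bags containing vertex 9 are not connected in the tree, so the decomposition is invalid.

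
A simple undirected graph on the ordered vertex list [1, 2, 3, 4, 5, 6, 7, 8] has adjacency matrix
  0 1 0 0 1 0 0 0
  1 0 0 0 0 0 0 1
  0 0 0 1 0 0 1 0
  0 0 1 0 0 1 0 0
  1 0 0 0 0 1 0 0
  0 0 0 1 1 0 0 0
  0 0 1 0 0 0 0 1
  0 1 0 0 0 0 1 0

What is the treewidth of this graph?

A width-2 tree decomposition is:
Bags: B1 = {1, 2, 5}  B2 = {2, 5, 8}  B3 = {5, 7, 8}  B4 = {3, 5, 7}  B5 = {3, 4, 5}  B6 = {4, 5, 6}
Tree: B1–B2, B2–B3, B3–B4, B4–B5, B5–B6
The largest bag has 3 vertices, giving width 2; this decomposition certifies tw(G) ≤ 2. Since 5–1–2–8–7–3–4–6–5 is a cycle in G, G is not acyclic. Forests are exactly the graphs of treewidth ≤ 1, so tw(G) ≥ 2. Hence tw(G) = 2 exactly.

2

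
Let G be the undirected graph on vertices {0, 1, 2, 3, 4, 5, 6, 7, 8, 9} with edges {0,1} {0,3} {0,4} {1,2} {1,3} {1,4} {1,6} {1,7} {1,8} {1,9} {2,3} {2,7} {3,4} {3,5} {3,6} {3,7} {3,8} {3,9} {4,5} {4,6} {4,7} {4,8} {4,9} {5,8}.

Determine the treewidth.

3

A width-3 tree decomposition is:
Bags: B1 = {1, 3, 4, 8}  B2 = {1, 3, 4, 7}  B3 = {0, 1, 3, 4}  B4 = {3, 4, 5, 8}  B5 = {1, 2, 3, 7}  B6 = {1, 3, 4, 9}  B7 = {1, 3, 4, 6}
Tree: B1–B2, B2–B3, B1–B4, B2–B5, B3–B6, B1–B7
Each bag holds 4 vertices, so the decomposition has width 3, which upper-bounds the treewidth. On the other hand G contains the 4-clique {1, 2, 3, 7}. A clique must lie in a single bag of any decomposition, so no decomposition can have width below 3. Therefore the treewidth is 3.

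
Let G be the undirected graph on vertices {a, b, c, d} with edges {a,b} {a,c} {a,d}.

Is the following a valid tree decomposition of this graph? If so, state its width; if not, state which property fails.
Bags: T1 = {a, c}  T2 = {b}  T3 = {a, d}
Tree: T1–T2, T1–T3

No — edge (a,b) lies in no bag.

A tree decomposition must satisfy three properties: every vertex lies in some bag; for every edge, both endpoints lie together in some bag; and for every vertex, the bags containing it form a connected subtree. Here edge (a,b) lies in no bag, so the decomposition is invalid.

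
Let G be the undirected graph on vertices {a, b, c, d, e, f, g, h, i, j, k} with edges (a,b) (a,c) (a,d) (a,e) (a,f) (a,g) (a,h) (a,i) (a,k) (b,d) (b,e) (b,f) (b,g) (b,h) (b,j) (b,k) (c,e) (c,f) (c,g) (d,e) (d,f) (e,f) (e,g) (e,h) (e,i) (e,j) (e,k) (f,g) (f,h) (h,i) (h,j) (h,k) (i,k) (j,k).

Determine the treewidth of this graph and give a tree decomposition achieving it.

Each bag holds 5 vertices, so the decomposition has width 4, which upper-bounds the treewidth. Conversely, {b, e, h, j, k} is a clique of size 5, and the vertices of any clique must share a bag in every tree decomposition; so some bag has ≥ 5 vertices and tw(G) ≥ 4. Hence tw(G) = 4 exactly.

Treewidth 4.
One optimal decomposition is:
Bags: B1 = {a, b, e, h, k}  B2 = {a, b, e, f, h}  B3 = {a, b, e, f, g}  B4 = {a, b, d, e, f}  B5 = {a, e, h, i, k}  B6 = {b, e, h, j, k}  B7 = {a, c, e, f, g}
Tree: B1–B2, B2–B3, B3–B4, B1–B5, B1–B6, B3–B7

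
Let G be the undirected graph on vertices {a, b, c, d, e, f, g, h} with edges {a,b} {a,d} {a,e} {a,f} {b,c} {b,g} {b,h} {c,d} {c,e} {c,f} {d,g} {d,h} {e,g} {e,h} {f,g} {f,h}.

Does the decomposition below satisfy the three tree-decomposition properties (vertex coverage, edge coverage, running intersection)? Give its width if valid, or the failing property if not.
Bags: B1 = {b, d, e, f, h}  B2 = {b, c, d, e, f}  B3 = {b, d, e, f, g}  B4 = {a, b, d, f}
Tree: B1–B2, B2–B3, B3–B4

No — edge (e,a) lies in no bag.

A tree decomposition must satisfy three properties: every vertex lies in some bag; for every edge, both endpoints lie together in some bag; and for every vertex, the bags containing it form a connected subtree. Here edge (e,a) lies in no bag, so the decomposition is invalid.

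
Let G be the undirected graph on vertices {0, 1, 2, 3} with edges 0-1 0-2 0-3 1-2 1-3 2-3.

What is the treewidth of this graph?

A width-3 tree decomposition is:
Bags: B1 = {0, 1, 2, 3}
Tree: (single bag)
With just one bag of size 4, the width is 4 − 1 = 3, so tw(G) ≤ 3. Conversely, {0, 1, 2, 3} is a clique of size 4, and the vertices of any clique must share a bag in every tree decomposition; so some bag has ≥ 4 vertices and tw(G) ≥ 3. Combining the bounds, tw(G) = 3.

3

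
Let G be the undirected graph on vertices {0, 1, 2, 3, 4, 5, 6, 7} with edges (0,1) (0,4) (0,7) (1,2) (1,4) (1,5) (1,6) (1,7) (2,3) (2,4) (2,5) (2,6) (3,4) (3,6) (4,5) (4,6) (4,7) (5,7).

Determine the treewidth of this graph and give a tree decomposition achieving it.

Treewidth 3.
One such decomposition:
Bags: B1 = {1, 2, 4, 6}  B2 = {2, 3, 4, 6}  B3 = {1, 2, 4, 5}  B4 = {1, 4, 5, 7}  B5 = {0, 1, 4, 7}
Tree: B1–B2, B1–B3, B3–B4, B4–B5

Each bag holds 4 vertices, so the decomposition has width 3, which upper-bounds the treewidth. Conversely, {0, 1, 4, 7} is a clique of size 4, and the vertices of any clique must share a bag in every tree decomposition; so some bag has ≥ 4 vertices and tw(G) ≥ 3. Hence tw(G) = 3 exactly.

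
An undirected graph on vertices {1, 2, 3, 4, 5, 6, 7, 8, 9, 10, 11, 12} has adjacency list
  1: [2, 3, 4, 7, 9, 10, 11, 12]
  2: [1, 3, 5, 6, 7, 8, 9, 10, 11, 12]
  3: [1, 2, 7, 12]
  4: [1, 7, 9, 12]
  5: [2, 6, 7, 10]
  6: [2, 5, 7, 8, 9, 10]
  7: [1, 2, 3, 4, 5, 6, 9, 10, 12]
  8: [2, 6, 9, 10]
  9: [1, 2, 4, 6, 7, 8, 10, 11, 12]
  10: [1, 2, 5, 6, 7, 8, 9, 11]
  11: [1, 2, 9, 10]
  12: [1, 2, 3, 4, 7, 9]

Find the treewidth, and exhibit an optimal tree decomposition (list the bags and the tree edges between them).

The largest bag has 5 vertices, giving width 4; this decomposition certifies tw(G) ≤ 4. Conversely, {2, 6, 8, 9, 10} is a clique of size 5, and the vertices of any clique must share a bag in every tree decomposition; so some bag has ≥ 5 vertices and tw(G) ≥ 4. Hence tw(G) = 4 exactly.

Treewidth 4.
One such decomposition:
Bags: B1 = {1, 2, 7, 9, 12}  B2 = {1, 2, 7, 9, 10}  B3 = {2, 6, 7, 9, 10}  B4 = {2, 6, 8, 9, 10}  B5 = {2, 5, 6, 7, 10}  B6 = {1, 4, 7, 9, 12}  B7 = {1, 2, 3, 7, 12}  B8 = {1, 2, 9, 10, 11}
Tree: B1–B2, B2–B3, B3–B4, B3–B5, B1–B6, B1–B7, B2–B8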